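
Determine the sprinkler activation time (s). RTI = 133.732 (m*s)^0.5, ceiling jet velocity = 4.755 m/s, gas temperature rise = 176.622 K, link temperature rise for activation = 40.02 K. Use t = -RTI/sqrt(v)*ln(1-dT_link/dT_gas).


dT_link/dT_gas = 0.22659
ln(1 - 0.22659) = -0.25694
t = -133.732 / sqrt(4.755) * -0.25694 = 15.758 s

15.758 s


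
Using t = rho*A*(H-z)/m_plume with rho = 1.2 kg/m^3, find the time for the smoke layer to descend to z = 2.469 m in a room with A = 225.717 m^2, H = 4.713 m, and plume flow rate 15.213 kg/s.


H - z = 2.244 m
t = 1.2 * 225.717 * 2.244 / 15.213 = 39.953 s

39.953 s


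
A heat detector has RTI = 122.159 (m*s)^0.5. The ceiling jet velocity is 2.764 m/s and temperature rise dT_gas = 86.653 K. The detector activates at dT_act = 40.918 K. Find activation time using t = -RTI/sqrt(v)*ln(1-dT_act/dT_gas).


dT_act/dT_gas = 0.47221
ln(1 - 0.47221) = -0.63905
t = -122.159 / sqrt(2.764) * -0.63905 = 46.956 s

46.956 s


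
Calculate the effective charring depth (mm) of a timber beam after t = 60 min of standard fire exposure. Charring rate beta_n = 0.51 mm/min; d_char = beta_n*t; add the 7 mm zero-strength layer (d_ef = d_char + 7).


d_char = 0.51 * 60 = 30.6 mm
d_ef = 30.6 + 1.0*7 = 37.6 mm

37.6 mm


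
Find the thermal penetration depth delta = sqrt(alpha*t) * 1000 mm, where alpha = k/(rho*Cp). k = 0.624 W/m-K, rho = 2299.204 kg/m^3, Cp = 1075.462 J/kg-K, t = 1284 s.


alpha = 0.624 / (2299.204 * 1075.462) = 2.5236e-07 m^2/s
alpha * t = 0.00032402
delta = sqrt(0.00032402) * 1000 = 18.001 mm

18.001 mm


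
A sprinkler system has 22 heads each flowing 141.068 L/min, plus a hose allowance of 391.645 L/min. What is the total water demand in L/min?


Sprinkler demand = 22 * 141.068 = 3103.496 L/min
Total = 3103.496 + 391.645 = 3495.141 L/min

3495.141 L/min


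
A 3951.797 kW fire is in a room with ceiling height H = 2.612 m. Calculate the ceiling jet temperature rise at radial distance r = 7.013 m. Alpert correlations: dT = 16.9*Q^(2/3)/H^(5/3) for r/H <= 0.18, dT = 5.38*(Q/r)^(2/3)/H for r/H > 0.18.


r/H = 7.013 / 2.612 = 2.6849
r/H > 0.18, so dT = 5.38*(Q/r)^(2/3)/H
Q/r = 563.50
(Q/r)^(2/3) = 68.222
dT = 5.38 * 68.222 / 2.612 = 140.52 K

140.52 K


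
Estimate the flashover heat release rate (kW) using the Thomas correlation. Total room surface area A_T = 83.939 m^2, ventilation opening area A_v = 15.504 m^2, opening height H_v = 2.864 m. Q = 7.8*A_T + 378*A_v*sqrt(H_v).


7.8*A_T = 654.72
sqrt(H_v) = 1.6923
378*A_v*sqrt(H_v) = 9918.0
Q = 654.72 + 9918.0 = 10573 kW

10573 kW


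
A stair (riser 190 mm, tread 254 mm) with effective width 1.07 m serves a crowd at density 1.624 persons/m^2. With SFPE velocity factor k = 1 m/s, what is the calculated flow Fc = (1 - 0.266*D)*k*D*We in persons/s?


1 - 0.266*D = 1 - 0.266*1.624 = 0.56802
Fs = 0.56802 * 1 * 1.624 = 0.92246 persons/(s*m)
Fc = 0.92246 * 1.07 = 0.98703 persons/s

0.98703 persons/s


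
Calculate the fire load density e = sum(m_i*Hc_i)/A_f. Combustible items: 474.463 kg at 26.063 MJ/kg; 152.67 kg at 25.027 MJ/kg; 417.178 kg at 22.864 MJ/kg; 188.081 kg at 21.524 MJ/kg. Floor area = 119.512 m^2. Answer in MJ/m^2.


Total energy = 474.463*26.063 + 152.67*25.027 + 417.178*22.864 + 188.081*21.524
= 12365.93 + 3820.872 + 9538.358 + 4048.255
= 29773.41 MJ
e = 29773.41 / 119.512 = 249.12 MJ/m^2

249.12 MJ/m^2


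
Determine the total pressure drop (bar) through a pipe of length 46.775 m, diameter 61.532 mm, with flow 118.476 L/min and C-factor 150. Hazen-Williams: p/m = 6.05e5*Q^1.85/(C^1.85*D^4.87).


Q^1.85 = 6858.3
C^1.85 = 10611
D^4.87 = 5.1632e+08
p/m = 0.00075732 bar/m
p_total = 0.00075732 * 46.775 = 0.035424 bar

0.035424 bar


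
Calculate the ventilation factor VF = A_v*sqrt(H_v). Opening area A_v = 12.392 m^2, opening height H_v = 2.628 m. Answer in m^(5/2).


sqrt(H_v) = 1.6211
VF = 12.392 * 1.6211 = 20.089 m^(5/2)

20.089 m^(5/2)


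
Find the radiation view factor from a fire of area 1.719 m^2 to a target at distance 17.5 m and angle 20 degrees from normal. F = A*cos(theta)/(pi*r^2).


cos(20 deg) = 0.93969
pi*r^2 = 962.11
F = 1.719 * 0.93969 / 962.11 = 0.0016789

0.0016789


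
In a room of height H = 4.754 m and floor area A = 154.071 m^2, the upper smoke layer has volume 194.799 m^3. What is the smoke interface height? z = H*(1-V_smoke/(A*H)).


V/(A*H) = 0.26595
1 - 0.26595 = 0.73405
z = 4.754 * 0.73405 = 3.4897 m

3.4897 m


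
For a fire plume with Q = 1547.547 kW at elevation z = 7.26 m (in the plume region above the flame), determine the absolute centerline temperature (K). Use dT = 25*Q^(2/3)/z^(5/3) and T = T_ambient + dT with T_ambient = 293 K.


Q^(2/3) = 133.79
z^(5/3) = 27.220
dT = 25 * 133.79 / 27.220 = 122.88 K
T = 293 + 122.88 = 415.88 K

415.88 K


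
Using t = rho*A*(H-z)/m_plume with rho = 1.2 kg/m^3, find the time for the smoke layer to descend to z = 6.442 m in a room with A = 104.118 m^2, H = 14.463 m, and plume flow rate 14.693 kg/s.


H - z = 8.021 m
t = 1.2 * 104.118 * 8.021 / 14.693 = 68.206 s

68.206 s


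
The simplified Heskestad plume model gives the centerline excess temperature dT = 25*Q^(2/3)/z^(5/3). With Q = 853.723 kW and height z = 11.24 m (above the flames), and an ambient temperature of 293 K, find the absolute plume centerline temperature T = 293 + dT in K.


Q^(2/3) = 89.994
z^(5/3) = 56.400
dT = 25 * 89.994 / 56.400 = 39.891 K
T = 293 + 39.891 = 332.89 K

332.89 K


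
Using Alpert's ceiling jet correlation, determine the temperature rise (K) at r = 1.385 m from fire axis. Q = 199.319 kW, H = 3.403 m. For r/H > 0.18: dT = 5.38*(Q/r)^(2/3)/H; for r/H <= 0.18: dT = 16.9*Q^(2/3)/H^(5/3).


r/H = 1.385 / 3.403 = 0.40699
r/H > 0.18, so dT = 5.38*(Q/r)^(2/3)/H
Q/r = 143.91
(Q/r)^(2/3) = 27.462
dT = 5.38 * 27.462 / 3.403 = 43.416 K

43.416 K


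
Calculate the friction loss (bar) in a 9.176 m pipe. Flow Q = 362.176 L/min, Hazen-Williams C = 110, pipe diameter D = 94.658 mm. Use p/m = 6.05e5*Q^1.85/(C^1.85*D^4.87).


Q^1.85 = 54200
C^1.85 = 5978.3
D^4.87 = 4.2062e+09
p/m = 0.0013040 bar/m
p_total = 0.0013040 * 9.176 = 0.011966 bar

0.011966 bar


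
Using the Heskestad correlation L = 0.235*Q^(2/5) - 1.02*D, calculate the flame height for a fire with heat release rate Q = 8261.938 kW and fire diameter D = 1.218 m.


Q^(2/5) = 36.884
0.235 * Q^(2/5) = 8.6676
1.02 * D = 1.2424
L = 7.4253 m

7.4253 m


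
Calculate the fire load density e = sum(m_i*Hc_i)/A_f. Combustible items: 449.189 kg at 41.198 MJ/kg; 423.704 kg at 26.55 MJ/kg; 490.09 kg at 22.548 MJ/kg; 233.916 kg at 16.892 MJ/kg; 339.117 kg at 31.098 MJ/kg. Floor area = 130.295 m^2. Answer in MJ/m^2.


Total energy = 449.189*41.198 + 423.704*26.55 + 490.09*22.548 + 233.916*16.892 + 339.117*31.098
= 18505.69 + 11249.34 + 11050.55 + 3951.309 + 10545.86
= 55302.75 MJ
e = 55302.75 / 130.295 = 424.44 MJ/m^2

424.44 MJ/m^2


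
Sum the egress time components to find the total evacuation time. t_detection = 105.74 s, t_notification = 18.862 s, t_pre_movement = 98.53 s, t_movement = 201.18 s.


Total = 105.74 + 18.862 + 98.53 + 201.18 = 424.312 s

424.312 s


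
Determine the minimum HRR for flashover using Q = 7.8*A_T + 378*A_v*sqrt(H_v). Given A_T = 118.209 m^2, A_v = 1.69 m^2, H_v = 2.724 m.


7.8*A_T = 922.03
sqrt(H_v) = 1.6505
378*A_v*sqrt(H_v) = 1054.3
Q = 922.03 + 1054.3 = 1976.4 kW

1976.4 kW


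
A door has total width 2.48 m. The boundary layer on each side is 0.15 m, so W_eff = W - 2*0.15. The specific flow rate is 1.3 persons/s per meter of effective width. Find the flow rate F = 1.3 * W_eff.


W_eff = 2.48 - 0.30 = 2.18 m
F = 1.3 * 2.18 = 2.834 persons/s

2.834 persons/s


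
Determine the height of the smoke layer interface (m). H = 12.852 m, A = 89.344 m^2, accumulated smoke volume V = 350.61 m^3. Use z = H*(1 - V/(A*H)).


V/(A*H) = 0.30534
1 - 0.30534 = 0.69466
z = 12.852 * 0.69466 = 8.9277 m

8.9277 m


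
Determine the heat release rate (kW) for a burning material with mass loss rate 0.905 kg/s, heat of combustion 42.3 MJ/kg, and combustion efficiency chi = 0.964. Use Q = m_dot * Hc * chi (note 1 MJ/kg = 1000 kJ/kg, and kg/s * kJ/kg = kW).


Hc = 42.3 MJ/kg = 42.3 * 1000 kJ/kg = 42300 kJ/kg
Q = 0.905 kg/s * 42300 kJ/kg * 0.964 = 36903.366 kW

36903.366 kW


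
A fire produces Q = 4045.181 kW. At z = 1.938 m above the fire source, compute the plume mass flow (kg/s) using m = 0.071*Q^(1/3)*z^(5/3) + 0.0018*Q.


Q^(1/3) = 15.934
z^(5/3) = 3.0125
First term = 0.071 * 15.934 * 3.0125 = 3.4080
Second term = 0.0018 * 4045.181 = 7.2813
m = 10.689 kg/s

10.689 kg/s


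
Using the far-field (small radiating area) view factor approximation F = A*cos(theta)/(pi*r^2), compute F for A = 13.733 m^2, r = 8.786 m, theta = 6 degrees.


cos(6 deg) = 0.99452
pi*r^2 = 242.51
F = 13.733 * 0.99452 / 242.51 = 0.056318

0.056318


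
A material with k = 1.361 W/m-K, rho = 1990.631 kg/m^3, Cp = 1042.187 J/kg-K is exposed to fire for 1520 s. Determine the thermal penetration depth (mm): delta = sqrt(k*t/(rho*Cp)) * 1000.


alpha = 1.361 / (1990.631 * 1042.187) = 6.5603e-07 m^2/s
alpha * t = 0.00099716
delta = sqrt(0.00099716) * 1000 = 31.578 mm

31.578 mm


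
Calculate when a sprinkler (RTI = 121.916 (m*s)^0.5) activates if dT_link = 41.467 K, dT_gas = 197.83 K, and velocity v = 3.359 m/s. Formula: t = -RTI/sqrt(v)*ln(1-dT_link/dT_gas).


dT_link/dT_gas = 0.20961
ln(1 - 0.20961) = -0.23523
t = -121.916 / sqrt(3.359) * -0.23523 = 15.647 s

15.647 s


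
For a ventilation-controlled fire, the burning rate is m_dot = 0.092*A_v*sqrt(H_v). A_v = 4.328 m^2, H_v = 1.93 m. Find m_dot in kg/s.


sqrt(H_v) = 1.3892
m_dot = 0.092 * 4.328 * 1.3892 = 0.55316 kg/s

0.55316 kg/s


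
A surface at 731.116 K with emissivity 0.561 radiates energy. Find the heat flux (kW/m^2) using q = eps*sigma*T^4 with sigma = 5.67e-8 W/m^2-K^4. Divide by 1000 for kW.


T^4 = 2.8572e+11
q = 0.561 * 5.67e-8 * 2.8572e+11 / 1000 = 9.0885 kW/m^2

9.0885 kW/m^2


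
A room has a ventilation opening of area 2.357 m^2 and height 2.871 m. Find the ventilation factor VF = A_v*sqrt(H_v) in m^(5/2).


sqrt(H_v) = 1.6944
VF = 2.357 * 1.6944 = 3.9937 m^(5/2)

3.9937 m^(5/2)


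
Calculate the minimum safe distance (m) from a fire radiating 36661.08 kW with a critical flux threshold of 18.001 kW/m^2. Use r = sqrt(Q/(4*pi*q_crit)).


4*pi*q_crit = 226.21
Q/(4*pi*q_crit) = 162.07
r = sqrt(162.07) = 12.731 m

12.731 m


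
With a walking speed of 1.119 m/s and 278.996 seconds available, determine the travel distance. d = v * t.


d = 1.119 * 278.996 = 312.20 m

312.20 m


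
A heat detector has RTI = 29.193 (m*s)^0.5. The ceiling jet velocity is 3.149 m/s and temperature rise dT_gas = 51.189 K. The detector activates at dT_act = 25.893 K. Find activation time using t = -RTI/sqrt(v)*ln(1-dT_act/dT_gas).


dT_act/dT_gas = 0.50583
ln(1 - 0.50583) = -0.70488
t = -29.193 / sqrt(3.149) * -0.70488 = 11.596 s

11.596 s


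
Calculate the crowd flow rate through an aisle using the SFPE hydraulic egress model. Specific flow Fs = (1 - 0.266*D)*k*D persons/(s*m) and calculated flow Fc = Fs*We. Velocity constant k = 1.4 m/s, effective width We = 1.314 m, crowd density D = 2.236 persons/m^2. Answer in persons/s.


1 - 0.266*D = 1 - 0.266*2.236 = 0.40522
Fs = 0.40522 * 1.4 * 2.236 = 1.2685 persons/(s*m)
Fc = 1.2685 * 1.314 = 1.6668 persons/s

1.6668 persons/s


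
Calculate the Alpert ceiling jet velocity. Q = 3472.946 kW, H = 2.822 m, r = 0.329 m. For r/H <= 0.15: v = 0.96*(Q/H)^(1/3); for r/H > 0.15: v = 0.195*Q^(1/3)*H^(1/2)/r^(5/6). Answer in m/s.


r/H = 0.329 / 2.822 = 0.11658
r/H <= 0.15, so v = 0.96*(Q/H)^(1/3)
Q/H = 1230.7
(Q/H)^(1/3) = 10.716
v = 0.96 * 10.716 = 10.288 m/s

10.288 m/s


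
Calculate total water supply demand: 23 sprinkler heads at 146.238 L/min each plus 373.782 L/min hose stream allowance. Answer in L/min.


Sprinkler demand = 23 * 146.238 = 3363.474 L/min
Total = 3363.474 + 373.782 = 3737.256 L/min

3737.256 L/min


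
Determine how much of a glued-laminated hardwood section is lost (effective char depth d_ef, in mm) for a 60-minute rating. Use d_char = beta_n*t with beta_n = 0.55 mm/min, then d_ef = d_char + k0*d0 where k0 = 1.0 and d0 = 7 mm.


d_char = 0.55 * 60 = 33 mm
d_ef = 33 + 1.0*7 = 40 mm

40 mm


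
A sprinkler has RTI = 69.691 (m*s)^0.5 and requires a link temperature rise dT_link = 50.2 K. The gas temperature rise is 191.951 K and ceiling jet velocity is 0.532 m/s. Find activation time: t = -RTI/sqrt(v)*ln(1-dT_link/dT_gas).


dT_link/dT_gas = 0.26153
ln(1 - 0.26153) = -0.30317
t = -69.691 / sqrt(0.532) * -0.30317 = 28.967 s

28.967 s


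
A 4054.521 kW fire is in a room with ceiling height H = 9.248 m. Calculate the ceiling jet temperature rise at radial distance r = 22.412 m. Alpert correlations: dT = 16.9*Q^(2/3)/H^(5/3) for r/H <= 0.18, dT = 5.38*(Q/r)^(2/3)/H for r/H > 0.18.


r/H = 22.412 / 9.248 = 2.4234
r/H > 0.18, so dT = 5.38*(Q/r)^(2/3)/H
Q/r = 180.91
(Q/r)^(2/3) = 31.987
dT = 5.38 * 31.987 / 9.248 = 18.608 K

18.608 K


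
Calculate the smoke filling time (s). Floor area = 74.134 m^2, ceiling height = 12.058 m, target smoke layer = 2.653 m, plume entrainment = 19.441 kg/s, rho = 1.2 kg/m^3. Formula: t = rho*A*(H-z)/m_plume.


H - z = 9.405 m
t = 1.2 * 74.134 * 9.405 / 19.441 = 43.037 s

43.037 s


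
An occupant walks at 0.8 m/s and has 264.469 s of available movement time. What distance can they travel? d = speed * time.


d = 0.8 * 264.469 = 211.58 m

211.58 m


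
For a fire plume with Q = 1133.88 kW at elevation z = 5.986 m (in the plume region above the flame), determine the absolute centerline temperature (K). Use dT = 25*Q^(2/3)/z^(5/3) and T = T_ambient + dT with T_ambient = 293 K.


Q^(2/3) = 108.74
z^(5/3) = 19.735
dT = 25 * 108.74 / 19.735 = 137.75 K
T = 293 + 137.75 = 430.75 K

430.75 K


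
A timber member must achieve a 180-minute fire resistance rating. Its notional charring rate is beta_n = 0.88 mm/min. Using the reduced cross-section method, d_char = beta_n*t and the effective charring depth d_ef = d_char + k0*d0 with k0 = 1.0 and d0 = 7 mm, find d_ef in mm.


d_char = 0.88 * 180 = 158.4 mm
d_ef = 158.4 + 1.0*7 = 165.4 mm

165.4 mm


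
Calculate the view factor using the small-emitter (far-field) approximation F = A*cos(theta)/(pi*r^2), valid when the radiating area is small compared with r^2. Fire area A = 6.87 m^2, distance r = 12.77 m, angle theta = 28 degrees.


cos(28 deg) = 0.88295
pi*r^2 = 512.31
F = 6.87 * 0.88295 / 512.31 = 0.011840

0.011840


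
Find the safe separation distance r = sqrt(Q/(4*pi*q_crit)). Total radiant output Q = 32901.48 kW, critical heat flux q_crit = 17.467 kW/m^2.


4*pi*q_crit = 219.50
Q/(4*pi*q_crit) = 149.90
r = sqrt(149.90) = 12.243 m

12.243 m


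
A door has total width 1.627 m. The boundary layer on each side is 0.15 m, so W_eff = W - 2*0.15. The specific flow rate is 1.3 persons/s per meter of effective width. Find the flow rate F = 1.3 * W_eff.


W_eff = 1.627 - 0.30 = 1.327 m
F = 1.3 * 1.327 = 1.7251 persons/s

1.7251 persons/s


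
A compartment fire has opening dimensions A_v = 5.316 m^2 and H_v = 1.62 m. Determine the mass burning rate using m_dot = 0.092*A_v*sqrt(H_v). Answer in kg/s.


sqrt(H_v) = 1.2728
m_dot = 0.092 * 5.316 * 1.2728 = 0.62249 kg/s

0.62249 kg/s


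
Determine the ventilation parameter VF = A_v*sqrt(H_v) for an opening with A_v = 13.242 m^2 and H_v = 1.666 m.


sqrt(H_v) = 1.2907
VF = 13.242 * 1.2907 = 17.092 m^(5/2)

17.092 m^(5/2)


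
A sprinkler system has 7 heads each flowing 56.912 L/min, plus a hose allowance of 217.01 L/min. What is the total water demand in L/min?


Sprinkler demand = 7 * 56.912 = 398.384 L/min
Total = 398.384 + 217.01 = 615.394 L/min

615.394 L/min


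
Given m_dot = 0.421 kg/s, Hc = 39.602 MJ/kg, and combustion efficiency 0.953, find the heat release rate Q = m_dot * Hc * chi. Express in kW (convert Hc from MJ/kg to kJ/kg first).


Hc = 39.602 MJ/kg = 39.602 * 1000 kJ/kg = 39602 kJ/kg
Q = 0.421 kg/s * 39602 kJ/kg * 0.953 = 15889 kW

15889 kW


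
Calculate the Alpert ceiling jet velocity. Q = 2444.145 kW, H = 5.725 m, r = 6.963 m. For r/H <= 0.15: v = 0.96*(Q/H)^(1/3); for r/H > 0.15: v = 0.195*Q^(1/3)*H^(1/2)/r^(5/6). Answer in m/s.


r/H = 6.963 / 5.725 = 1.2162
r/H > 0.15, so v = 0.195*Q^(1/3)*H^(1/2)/r^(5/6)
Q^(1/3) = 13.470
H^(1/2) = 2.3927
r^(5/6) = 5.0388
v = 0.195 * 13.470 * 2.3927 / 5.0388 = 1.2473 m/s

1.2473 m/s


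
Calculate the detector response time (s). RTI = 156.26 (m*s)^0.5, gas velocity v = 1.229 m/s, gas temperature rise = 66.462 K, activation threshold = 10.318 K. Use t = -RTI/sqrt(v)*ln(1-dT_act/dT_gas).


dT_act/dT_gas = 0.15525
ln(1 - 0.15525) = -0.16871
t = -156.26 / sqrt(1.229) * -0.16871 = 23.780 s

23.780 s


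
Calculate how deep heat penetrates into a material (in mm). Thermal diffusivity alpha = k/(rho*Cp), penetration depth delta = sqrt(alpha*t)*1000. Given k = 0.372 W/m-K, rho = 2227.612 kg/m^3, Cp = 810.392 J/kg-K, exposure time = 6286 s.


alpha = 0.372 / (2227.612 * 810.392) = 2.0607e-07 m^2/s
alpha * t = 0.0012953
delta = sqrt(0.0012953) * 1000 = 35.991 mm

35.991 mm


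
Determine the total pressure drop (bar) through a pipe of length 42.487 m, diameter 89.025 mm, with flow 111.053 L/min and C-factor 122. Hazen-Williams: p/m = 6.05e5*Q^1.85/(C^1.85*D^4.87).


Q^1.85 = 6084.6
C^1.85 = 7240.5
D^4.87 = 3.1198e+09
p/m = 0.00016297 bar/m
p_total = 0.00016297 * 42.487 = 0.0069239 bar

0.0069239 bar


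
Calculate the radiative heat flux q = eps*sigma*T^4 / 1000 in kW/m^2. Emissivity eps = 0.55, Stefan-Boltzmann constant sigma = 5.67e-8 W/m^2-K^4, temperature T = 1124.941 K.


T^4 = 1.6015e+12
q = 0.55 * 5.67e-8 * 1.6015e+12 / 1000 = 49.942 kW/m^2

49.942 kW/m^2


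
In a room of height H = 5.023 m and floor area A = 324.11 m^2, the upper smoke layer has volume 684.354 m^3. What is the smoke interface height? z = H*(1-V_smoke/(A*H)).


V/(A*H) = 0.42036
1 - 0.42036 = 0.57964
z = 5.023 * 0.57964 = 2.9115 m

2.9115 m


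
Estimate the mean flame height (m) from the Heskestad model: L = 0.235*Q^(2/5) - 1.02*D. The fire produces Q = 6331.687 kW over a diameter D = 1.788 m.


Q^(2/5) = 33.159
0.235 * Q^(2/5) = 7.7925
1.02 * D = 1.8238
L = 5.9687 m

5.9687 m


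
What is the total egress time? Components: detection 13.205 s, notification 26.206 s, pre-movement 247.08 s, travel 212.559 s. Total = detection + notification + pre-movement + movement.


Total = 13.205 + 26.206 + 247.08 + 212.559 = 499.05 s

499.05 s


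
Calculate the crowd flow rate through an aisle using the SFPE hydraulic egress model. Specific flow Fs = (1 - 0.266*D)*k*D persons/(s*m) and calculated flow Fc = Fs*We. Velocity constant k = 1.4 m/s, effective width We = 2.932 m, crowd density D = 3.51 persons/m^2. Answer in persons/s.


1 - 0.266*D = 1 - 0.266*3.51 = 0.066340
Fs = 0.066340 * 1.4 * 3.51 = 0.32599 persons/(s*m)
Fc = 0.32599 * 2.932 = 0.95582 persons/s

0.95582 persons/s


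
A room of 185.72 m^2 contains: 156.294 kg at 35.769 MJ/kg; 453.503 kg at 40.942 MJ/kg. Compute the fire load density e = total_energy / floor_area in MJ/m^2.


Total energy = 156.294*35.769 + 453.503*40.942
= 5590.480 + 18567.32
= 24157.80 MJ
e = 24157.80 / 185.72 = 130.08 MJ/m^2

130.08 MJ/m^2


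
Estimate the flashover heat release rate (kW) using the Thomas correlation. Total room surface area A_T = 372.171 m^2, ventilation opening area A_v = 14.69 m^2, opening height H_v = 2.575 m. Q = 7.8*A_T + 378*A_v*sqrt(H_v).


7.8*A_T = 2902.9
sqrt(H_v) = 1.6047
378*A_v*sqrt(H_v) = 8910.5
Q = 2902.9 + 8910.5 = 11813 kW

11813 kW


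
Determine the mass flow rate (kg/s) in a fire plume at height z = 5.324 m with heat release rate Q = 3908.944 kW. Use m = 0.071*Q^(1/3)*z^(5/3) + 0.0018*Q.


Q^(1/3) = 15.753
z^(5/3) = 16.233
First term = 0.071 * 15.753 * 16.233 = 18.156
Second term = 0.0018 * 3908.944 = 7.0361
m = 25.192 kg/s

25.192 kg/s


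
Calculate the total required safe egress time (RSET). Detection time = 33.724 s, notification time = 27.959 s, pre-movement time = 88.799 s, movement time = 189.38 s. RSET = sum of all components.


Total = 33.724 + 27.959 + 88.799 + 189.38 = 339.862 s

339.862 s


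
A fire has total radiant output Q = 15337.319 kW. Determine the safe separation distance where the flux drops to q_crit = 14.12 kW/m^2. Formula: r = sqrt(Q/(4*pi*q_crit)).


4*pi*q_crit = 177.44
Q/(4*pi*q_crit) = 86.438
r = sqrt(86.438) = 9.2972 m

9.2972 m


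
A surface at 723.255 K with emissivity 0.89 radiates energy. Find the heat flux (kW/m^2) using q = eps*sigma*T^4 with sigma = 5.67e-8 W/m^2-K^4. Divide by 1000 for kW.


T^4 = 2.7363e+11
q = 0.89 * 5.67e-8 * 2.7363e+11 / 1000 = 13.808 kW/m^2

13.808 kW/m^2


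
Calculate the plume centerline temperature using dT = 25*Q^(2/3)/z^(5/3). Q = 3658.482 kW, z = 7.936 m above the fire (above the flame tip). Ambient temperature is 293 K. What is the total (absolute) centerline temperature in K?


Q^(2/3) = 237.43
z^(5/3) = 31.574
dT = 25 * 237.43 / 31.574 = 187.99 K
T = 293 + 187.99 = 480.99 K

480.99 K


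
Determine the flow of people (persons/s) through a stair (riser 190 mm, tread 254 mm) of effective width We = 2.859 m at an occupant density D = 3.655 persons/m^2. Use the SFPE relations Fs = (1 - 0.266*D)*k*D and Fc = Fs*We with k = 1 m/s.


1 - 0.266*D = 1 - 0.266*3.655 = 0.027770
Fs = 0.027770 * 1 * 3.655 = 0.10150 persons/(s*m)
Fc = 0.10150 * 2.859 = 0.29019 persons/s

0.29019 persons/s


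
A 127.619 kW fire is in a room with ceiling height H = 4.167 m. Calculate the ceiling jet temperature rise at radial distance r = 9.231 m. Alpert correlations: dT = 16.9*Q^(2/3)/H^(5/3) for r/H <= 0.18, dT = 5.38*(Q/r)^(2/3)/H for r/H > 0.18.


r/H = 9.231 / 4.167 = 2.2153
r/H > 0.18, so dT = 5.38*(Q/r)^(2/3)/H
Q/r = 13.825
(Q/r)^(2/3) = 5.7603
dT = 5.38 * 5.7603 / 4.167 = 7.4371 K

7.4371 K


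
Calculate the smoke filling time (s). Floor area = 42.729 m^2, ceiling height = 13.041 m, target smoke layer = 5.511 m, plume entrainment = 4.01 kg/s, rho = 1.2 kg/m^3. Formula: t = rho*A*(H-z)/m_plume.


H - z = 7.53 m
t = 1.2 * 42.729 * 7.53 / 4.01 = 96.284 s

96.284 s


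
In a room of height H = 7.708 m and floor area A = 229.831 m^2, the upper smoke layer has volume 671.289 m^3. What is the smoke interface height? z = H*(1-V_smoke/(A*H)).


V/(A*H) = 0.37893
1 - 0.37893 = 0.62107
z = 7.708 * 0.62107 = 4.7872 m

4.7872 m


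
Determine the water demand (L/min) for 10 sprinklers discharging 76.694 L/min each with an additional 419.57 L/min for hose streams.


Sprinkler demand = 10 * 76.694 = 766.94 L/min
Total = 766.94 + 419.57 = 1186.51 L/min

1186.51 L/min


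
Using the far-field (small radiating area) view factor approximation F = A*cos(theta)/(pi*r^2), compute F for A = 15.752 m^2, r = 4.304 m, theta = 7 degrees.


cos(7 deg) = 0.99255
pi*r^2 = 58.196
F = 15.752 * 0.99255 / 58.196 = 0.26865

0.26865


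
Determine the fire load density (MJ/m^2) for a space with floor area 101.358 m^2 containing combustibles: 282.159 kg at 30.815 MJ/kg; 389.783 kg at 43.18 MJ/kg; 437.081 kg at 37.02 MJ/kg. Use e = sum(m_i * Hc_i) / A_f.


Total energy = 282.159*30.815 + 389.783*43.18 + 437.081*37.02
= 8694.730 + 16830.83 + 16180.74
= 41706.30 MJ
e = 41706.30 / 101.358 = 411.48 MJ/m^2

411.48 MJ/m^2


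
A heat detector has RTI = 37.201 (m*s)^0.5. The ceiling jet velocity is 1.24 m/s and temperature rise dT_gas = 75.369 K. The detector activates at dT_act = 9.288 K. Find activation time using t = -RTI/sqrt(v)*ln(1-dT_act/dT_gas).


dT_act/dT_gas = 0.12323
ln(1 - 0.12323) = -0.13151
t = -37.201 / sqrt(1.24) * -0.13151 = 4.3936 s

4.3936 s


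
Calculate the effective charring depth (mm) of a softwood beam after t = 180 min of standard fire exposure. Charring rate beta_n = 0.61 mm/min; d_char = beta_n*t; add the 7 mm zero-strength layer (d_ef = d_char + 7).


d_char = 0.61 * 180 = 109.8 mm
d_ef = 109.8 + 1.0*7 = 116.8 mm

116.8 mm


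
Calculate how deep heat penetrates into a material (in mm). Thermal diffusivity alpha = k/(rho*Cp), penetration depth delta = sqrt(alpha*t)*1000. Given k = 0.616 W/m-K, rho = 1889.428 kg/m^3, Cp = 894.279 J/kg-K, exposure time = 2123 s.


alpha = 0.616 / (1889.428 * 894.279) = 3.6457e-07 m^2/s
alpha * t = 0.00077398
delta = sqrt(0.00077398) * 1000 = 27.820 mm

27.820 mm


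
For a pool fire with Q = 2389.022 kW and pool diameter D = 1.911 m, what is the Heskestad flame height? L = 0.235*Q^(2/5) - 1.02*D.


Q^(2/5) = 22.454
0.235 * Q^(2/5) = 5.2766
1.02 * D = 1.9492
L = 3.3274 m

3.3274 m


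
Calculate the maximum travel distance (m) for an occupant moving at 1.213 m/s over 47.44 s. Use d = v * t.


d = 1.213 * 47.44 = 57.545 m

57.545 m


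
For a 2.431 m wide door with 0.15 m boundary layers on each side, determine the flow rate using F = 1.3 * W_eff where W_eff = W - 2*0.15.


W_eff = 2.431 - 0.30 = 2.131 m
F = 1.3 * 2.131 = 2.7703 persons/s

2.7703 persons/s


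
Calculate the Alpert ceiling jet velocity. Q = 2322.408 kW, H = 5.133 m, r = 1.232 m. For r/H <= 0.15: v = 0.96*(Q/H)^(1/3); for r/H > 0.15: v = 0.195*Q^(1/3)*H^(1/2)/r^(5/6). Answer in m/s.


r/H = 1.232 / 5.133 = 0.24002
r/H > 0.15, so v = 0.195*Q^(1/3)*H^(1/2)/r^(5/6)
Q^(1/3) = 13.243
H^(1/2) = 2.2656
r^(5/6) = 1.1899
v = 0.195 * 13.243 * 2.2656 / 1.1899 = 4.9169 m/s

4.9169 m/s


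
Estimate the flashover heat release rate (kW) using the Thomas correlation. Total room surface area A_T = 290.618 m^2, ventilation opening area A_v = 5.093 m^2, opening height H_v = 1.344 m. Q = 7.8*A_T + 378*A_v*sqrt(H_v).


7.8*A_T = 2266.8
sqrt(H_v) = 1.1593
378*A_v*sqrt(H_v) = 2231.9
Q = 2266.8 + 2231.9 = 4498.7 kW

4498.7 kW


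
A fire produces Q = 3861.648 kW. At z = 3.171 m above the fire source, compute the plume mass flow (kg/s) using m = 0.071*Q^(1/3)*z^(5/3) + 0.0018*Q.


Q^(1/3) = 15.689
z^(5/3) = 6.8443
First term = 0.071 * 15.689 * 6.8443 = 7.6239
Second term = 0.0018 * 3861.648 = 6.9510
m = 14.575 kg/s

14.575 kg/s


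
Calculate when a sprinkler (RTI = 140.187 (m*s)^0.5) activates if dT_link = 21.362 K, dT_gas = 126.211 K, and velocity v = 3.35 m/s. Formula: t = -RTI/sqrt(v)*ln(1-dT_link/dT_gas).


dT_link/dT_gas = 0.16926
ln(1 - 0.16926) = -0.18543
t = -140.187 / sqrt(3.35) * -0.18543 = 14.203 s

14.203 s


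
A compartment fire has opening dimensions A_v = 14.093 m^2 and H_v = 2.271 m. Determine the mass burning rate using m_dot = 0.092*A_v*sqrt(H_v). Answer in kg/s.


sqrt(H_v) = 1.5070
m_dot = 0.092 * 14.093 * 1.5070 = 1.9539 kg/s

1.9539 kg/s


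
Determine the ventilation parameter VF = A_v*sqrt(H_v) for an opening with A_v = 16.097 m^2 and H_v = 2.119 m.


sqrt(H_v) = 1.4557
VF = 16.097 * 1.4557 = 23.432 m^(5/2)

23.432 m^(5/2)


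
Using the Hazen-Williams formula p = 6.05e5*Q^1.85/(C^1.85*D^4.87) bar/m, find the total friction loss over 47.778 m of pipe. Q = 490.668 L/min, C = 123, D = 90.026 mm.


Q^1.85 = 95051
C^1.85 = 7350.6
D^4.87 = 3.2944e+09
p/m = 0.0023747 bar/m
p_total = 0.0023747 * 47.778 = 0.11346 bar

0.11346 bar


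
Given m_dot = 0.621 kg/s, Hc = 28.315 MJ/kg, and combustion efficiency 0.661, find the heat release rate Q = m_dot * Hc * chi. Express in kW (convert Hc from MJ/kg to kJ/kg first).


Hc = 28.315 MJ/kg = 28.315 * 1000 kJ/kg = 28315 kJ/kg
Q = 0.621 kg/s * 28315 kJ/kg * 0.661 = 11623 kW

11623 kW


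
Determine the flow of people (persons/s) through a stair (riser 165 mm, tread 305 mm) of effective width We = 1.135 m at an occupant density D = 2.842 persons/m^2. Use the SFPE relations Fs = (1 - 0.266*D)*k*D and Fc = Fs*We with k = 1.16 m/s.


1 - 0.266*D = 1 - 0.266*2.842 = 0.24403
Fs = 0.24403 * 1.16 * 2.842 = 0.80449 persons/(s*m)
Fc = 0.80449 * 1.135 = 0.91310 persons/s

0.91310 persons/s


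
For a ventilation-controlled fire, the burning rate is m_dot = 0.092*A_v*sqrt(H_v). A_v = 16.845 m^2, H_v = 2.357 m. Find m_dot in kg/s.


sqrt(H_v) = 1.5353
m_dot = 0.092 * 16.845 * 1.5353 = 2.3792 kg/s

2.3792 kg/s


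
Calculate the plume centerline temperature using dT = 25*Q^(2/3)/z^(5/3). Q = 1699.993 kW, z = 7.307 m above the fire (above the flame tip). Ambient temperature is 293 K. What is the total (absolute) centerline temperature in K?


Q^(2/3) = 142.44
z^(5/3) = 27.515
dT = 25 * 142.44 / 27.515 = 129.42 K
T = 293 + 129.42 = 422.42 K

422.42 K


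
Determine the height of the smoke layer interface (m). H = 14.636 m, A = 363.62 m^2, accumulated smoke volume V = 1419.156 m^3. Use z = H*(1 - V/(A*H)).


V/(A*H) = 0.26666
1 - 0.26666 = 0.73334
z = 14.636 * 0.73334 = 10.733 m

10.733 m


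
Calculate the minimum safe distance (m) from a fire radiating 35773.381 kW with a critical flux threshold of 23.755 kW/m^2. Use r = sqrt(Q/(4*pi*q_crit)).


4*pi*q_crit = 298.51
Q/(4*pi*q_crit) = 119.84
r = sqrt(119.84) = 10.947 m

10.947 m


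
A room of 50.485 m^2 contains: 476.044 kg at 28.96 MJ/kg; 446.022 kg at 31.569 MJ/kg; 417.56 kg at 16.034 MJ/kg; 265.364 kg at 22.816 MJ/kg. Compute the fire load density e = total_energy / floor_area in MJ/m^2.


Total energy = 476.044*28.96 + 446.022*31.569 + 417.56*16.034 + 265.364*22.816
= 13786.23 + 14080.47 + 6695.157 + 6054.545
= 40616.40 MJ
e = 40616.40 / 50.485 = 804.52 MJ/m^2

804.52 MJ/m^2


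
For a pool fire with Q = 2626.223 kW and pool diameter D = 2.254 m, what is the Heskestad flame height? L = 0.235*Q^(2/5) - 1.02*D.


Q^(2/5) = 23.320
0.235 * Q^(2/5) = 5.4803
1.02 * D = 2.2991
L = 3.1812 m

3.1812 m


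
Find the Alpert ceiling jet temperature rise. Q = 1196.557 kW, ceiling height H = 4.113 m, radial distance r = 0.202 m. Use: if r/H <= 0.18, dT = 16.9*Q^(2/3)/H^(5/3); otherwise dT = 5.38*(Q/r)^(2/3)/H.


r/H = 0.202 / 4.113 = 0.049113
r/H <= 0.18, so dT = 16.9*Q^(2/3)/H^(5/3)
Q^(2/3) = 112.71
H^(5/3) = 10.558
dT = 16.9 * 112.71 / 10.558 = 180.40 K

180.40 K


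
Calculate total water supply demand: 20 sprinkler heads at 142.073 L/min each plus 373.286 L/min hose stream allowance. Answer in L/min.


Sprinkler demand = 20 * 142.073 = 2841.46 L/min
Total = 2841.46 + 373.286 = 3214.746 L/min

3214.746 L/min


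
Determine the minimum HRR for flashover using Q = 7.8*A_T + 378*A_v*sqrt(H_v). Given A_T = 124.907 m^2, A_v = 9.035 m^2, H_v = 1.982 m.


7.8*A_T = 974.27
sqrt(H_v) = 1.4078
378*A_v*sqrt(H_v) = 4808.1
Q = 974.27 + 4808.1 = 5782.4 kW

5782.4 kW


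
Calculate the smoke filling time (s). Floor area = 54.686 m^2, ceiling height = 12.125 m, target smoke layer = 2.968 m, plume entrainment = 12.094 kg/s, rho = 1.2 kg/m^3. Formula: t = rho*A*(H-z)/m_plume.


H - z = 9.157 m
t = 1.2 * 54.686 * 9.157 / 12.094 = 49.687 s

49.687 s


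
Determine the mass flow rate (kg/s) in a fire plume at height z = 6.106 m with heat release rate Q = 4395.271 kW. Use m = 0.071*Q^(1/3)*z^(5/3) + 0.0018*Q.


Q^(1/3) = 16.381
z^(5/3) = 20.398
First term = 0.071 * 16.381 * 20.398 = 23.724
Second term = 0.0018 * 4395.271 = 7.9115
m = 31.635 kg/s

31.635 kg/s


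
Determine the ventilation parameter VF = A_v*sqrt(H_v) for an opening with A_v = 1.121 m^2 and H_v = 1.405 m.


sqrt(H_v) = 1.1853
VF = 1.121 * 1.1853 = 1.3288 m^(5/2)

1.3288 m^(5/2)


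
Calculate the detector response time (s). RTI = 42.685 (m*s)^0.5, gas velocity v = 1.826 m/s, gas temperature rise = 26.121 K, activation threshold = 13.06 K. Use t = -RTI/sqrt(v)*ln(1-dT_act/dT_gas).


dT_act/dT_gas = 0.49998
ln(1 - 0.49998) = -0.69311
t = -42.685 / sqrt(1.826) * -0.69311 = 21.894 s

21.894 s


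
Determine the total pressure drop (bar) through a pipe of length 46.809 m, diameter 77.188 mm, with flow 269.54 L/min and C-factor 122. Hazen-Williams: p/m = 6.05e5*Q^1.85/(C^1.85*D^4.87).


Q^1.85 = 31380
C^1.85 = 7240.5
D^4.87 = 1.5573e+09
p/m = 0.0016837 bar/m
p_total = 0.0016837 * 46.809 = 0.078814 bar

0.078814 bar


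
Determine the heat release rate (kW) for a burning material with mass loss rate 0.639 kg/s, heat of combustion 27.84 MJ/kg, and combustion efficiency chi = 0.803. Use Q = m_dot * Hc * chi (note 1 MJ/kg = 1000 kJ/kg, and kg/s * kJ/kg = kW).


Hc = 27.84 MJ/kg = 27.84 * 1000 kJ/kg = 27840 kJ/kg
Q = 0.639 kg/s * 27840 kJ/kg * 0.803 = 14285 kW

14285 kW


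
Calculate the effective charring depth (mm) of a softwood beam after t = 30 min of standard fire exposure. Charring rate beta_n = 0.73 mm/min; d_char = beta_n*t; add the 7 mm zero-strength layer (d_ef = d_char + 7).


d_char = 0.73 * 30 = 21.9 mm
d_ef = 21.9 + 1.0*7 = 28.9 mm

28.9 mm


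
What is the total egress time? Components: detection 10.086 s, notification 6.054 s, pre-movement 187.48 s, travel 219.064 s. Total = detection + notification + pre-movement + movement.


Total = 10.086 + 6.054 + 187.48 + 219.064 = 422.684 s

422.684 s


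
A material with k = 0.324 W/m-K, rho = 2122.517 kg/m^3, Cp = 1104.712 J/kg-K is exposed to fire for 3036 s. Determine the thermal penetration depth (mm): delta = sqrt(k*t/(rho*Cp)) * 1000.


alpha = 0.324 / (2122.517 * 1104.712) = 1.3818e-07 m^2/s
alpha * t = 0.00041951
delta = sqrt(0.00041951) * 1000 = 20.482 mm

20.482 mm


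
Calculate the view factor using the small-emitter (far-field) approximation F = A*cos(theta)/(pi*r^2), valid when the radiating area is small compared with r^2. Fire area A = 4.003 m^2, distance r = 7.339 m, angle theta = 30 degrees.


cos(30 deg) = 0.86603
pi*r^2 = 169.21
F = 4.003 * 0.86603 / 169.21 = 0.020488

0.020488


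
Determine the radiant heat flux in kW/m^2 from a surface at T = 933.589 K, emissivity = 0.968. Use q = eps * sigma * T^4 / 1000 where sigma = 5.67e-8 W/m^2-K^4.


T^4 = 7.5967e+11
q = 0.968 * 5.67e-8 * 7.5967e+11 / 1000 = 41.695 kW/m^2

41.695 kW/m^2


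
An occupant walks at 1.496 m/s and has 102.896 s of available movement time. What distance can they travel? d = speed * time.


d = 1.496 * 102.896 = 153.93 m

153.93 m


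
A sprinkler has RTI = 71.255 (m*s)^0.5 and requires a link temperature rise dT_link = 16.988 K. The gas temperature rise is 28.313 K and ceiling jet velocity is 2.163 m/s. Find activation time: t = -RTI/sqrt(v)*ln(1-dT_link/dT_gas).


dT_link/dT_gas = 0.60001
ln(1 - 0.60001) = -0.91631
t = -71.255 / sqrt(2.163) * -0.91631 = 44.394 s

44.394 s


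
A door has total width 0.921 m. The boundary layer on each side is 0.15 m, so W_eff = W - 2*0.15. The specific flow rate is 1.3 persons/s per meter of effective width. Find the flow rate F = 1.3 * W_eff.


W_eff = 0.921 - 0.30 = 0.621 m
F = 1.3 * 0.621 = 0.80730 persons/s

0.80730 persons/s


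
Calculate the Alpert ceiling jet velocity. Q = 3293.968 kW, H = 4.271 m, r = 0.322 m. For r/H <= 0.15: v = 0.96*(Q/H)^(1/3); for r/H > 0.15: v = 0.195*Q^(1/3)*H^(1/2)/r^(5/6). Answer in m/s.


r/H = 0.322 / 4.271 = 0.075392
r/H <= 0.15, so v = 0.96*(Q/H)^(1/3)
Q/H = 771.24
(Q/H)^(1/3) = 9.1706
v = 0.96 * 9.1706 = 8.8038 m/s

8.8038 m/s


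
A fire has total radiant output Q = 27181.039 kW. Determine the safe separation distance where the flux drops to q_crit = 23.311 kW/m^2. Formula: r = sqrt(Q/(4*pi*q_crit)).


4*pi*q_crit = 292.93
Q/(4*pi*q_crit) = 92.789
r = sqrt(92.789) = 9.6327 m

9.6327 m


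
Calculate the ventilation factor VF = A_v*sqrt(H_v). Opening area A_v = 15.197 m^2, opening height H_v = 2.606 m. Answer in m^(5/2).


sqrt(H_v) = 1.6143
VF = 15.197 * 1.6143 = 24.533 m^(5/2)

24.533 m^(5/2)


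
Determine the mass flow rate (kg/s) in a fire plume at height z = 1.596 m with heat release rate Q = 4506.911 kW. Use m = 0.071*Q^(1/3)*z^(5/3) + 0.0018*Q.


Q^(1/3) = 16.518
z^(5/3) = 2.1797
First term = 0.071 * 16.518 * 2.1797 = 2.5563
Second term = 0.0018 * 4506.911 = 8.1124
m = 10.669 kg/s

10.669 kg/s


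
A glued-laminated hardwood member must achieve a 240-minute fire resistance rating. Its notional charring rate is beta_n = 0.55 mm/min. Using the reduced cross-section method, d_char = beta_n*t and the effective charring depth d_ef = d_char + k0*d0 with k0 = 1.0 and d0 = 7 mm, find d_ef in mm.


d_char = 0.55 * 240 = 132 mm
d_ef = 132 + 1.0*7 = 139 mm

139 mm


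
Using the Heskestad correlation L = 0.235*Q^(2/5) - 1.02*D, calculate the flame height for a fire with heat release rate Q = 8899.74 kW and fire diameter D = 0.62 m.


Q^(2/5) = 37.997
0.235 * Q^(2/5) = 8.9293
1.02 * D = 0.63240
L = 8.2969 m

8.2969 m


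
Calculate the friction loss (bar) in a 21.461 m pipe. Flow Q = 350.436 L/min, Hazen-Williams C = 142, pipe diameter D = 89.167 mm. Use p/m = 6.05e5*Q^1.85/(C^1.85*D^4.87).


Q^1.85 = 50995
C^1.85 = 9588.1
D^4.87 = 3.1441e+09
p/m = 0.0010234 bar/m
p_total = 0.0010234 * 21.461 = 0.021964 bar

0.021964 bar


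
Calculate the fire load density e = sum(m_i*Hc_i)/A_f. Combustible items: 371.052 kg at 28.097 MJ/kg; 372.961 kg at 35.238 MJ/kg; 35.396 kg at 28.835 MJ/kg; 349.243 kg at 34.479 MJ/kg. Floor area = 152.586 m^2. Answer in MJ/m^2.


Total energy = 371.052*28.097 + 372.961*35.238 + 35.396*28.835 + 349.243*34.479
= 10425.45 + 13142.40 + 1020.644 + 12041.55
= 36630.04 MJ
e = 36630.04 / 152.586 = 240.06 MJ/m^2

240.06 MJ/m^2


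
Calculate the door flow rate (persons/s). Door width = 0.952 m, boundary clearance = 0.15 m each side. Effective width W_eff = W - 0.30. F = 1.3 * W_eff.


W_eff = 0.952 - 0.30 = 0.652 m
F = 1.3 * 0.652 = 0.84760 persons/s

0.84760 persons/s


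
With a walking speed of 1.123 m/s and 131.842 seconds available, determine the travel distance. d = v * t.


d = 1.123 * 131.842 = 148.06 m

148.06 m


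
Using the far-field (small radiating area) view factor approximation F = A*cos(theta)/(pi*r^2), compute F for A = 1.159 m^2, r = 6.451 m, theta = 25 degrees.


cos(25 deg) = 0.90631
pi*r^2 = 130.74
F = 1.159 * 0.90631 / 130.74 = 0.0080344

0.0080344


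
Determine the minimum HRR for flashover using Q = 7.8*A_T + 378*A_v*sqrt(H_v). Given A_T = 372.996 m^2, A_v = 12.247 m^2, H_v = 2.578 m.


7.8*A_T = 2909.4
sqrt(H_v) = 1.6056
378*A_v*sqrt(H_v) = 7433.0
Q = 2909.4 + 7433.0 = 10342 kW

10342 kW


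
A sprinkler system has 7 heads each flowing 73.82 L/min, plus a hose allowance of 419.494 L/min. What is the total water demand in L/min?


Sprinkler demand = 7 * 73.82 = 516.74 L/min
Total = 516.74 + 419.494 = 936.234 L/min

936.234 L/min


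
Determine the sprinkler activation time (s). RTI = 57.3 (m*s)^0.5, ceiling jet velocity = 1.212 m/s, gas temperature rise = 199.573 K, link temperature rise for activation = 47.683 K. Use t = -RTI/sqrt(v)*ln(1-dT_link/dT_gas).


dT_link/dT_gas = 0.23893
ln(1 - 0.23893) = -0.27302
t = -57.3 / sqrt(1.212) * -0.27302 = 14.210 s

14.210 s


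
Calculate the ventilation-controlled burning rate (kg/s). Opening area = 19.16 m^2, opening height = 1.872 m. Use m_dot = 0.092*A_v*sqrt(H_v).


sqrt(H_v) = 1.3682
m_dot = 0.092 * 19.16 * 1.3682 = 2.4118 kg/s

2.4118 kg/s


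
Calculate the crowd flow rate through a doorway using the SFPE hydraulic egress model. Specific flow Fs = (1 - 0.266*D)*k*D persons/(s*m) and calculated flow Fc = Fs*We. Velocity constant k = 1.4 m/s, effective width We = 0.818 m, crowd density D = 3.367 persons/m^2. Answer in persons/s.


1 - 0.266*D = 1 - 0.266*3.367 = 0.10438
Fs = 0.10438 * 1.4 * 3.367 = 0.49202 persons/(s*m)
Fc = 0.49202 * 0.818 = 0.40247 persons/s

0.40247 persons/s


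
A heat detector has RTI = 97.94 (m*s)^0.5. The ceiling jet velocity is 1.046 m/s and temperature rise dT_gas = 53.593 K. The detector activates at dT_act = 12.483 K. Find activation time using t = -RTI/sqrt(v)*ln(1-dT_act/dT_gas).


dT_act/dT_gas = 0.23292
ln(1 - 0.23292) = -0.26517
t = -97.94 / sqrt(1.046) * -0.26517 = 25.393 s

25.393 s


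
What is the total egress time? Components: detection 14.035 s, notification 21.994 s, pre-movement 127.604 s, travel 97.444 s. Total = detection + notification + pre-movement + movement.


Total = 14.035 + 21.994 + 127.604 + 97.444 = 261.077 s

261.077 s
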